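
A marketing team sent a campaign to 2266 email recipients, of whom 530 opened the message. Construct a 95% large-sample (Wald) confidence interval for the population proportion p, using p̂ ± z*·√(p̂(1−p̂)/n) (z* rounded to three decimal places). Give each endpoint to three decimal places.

With x = 530 successes in n = 2266, p̂ = 0.23389.
SE(p̂) = √(0.23389·0.76611/2266) = 0.008892.
z* = 1.960 at the 95% level.
Margin = 1.960·0.008892 = 0.01743.
CI: 0.23389 ± 0.01743 = (0.216, 0.251).

(0.216, 0.251)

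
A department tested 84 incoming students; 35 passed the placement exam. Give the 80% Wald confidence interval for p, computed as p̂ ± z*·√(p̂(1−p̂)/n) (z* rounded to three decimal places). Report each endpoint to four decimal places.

(0.3477, 0.4856)

With x = 35 successes in n = 84, p̂ = 0.41667.
SE(p̂) = √(0.41667·0.58333/84) = 0.053791.
z* = 1.282 at the 80% level.
Margin of error: 1.282 × 0.053791 = 0.06896.
CI: 0.41667 ± 0.06896 = (0.3477, 0.4856).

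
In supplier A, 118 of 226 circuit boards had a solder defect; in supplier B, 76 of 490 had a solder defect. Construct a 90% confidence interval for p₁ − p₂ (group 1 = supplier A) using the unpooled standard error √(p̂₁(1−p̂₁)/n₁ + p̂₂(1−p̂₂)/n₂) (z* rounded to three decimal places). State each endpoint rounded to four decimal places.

p̂₁ = 0.52212, p̂₂ = 0.15510, so the observed difference is 0.36702.
SE = √(0.001104029 + 0.000267440) = √0.001371469 = 0.037033.
The 90% critical value is z* = 1.645. Margin = 1.645·0.037033 = 0.06092.
So the interval runs from 0.3061 to 0.4279.

(0.3061, 0.4279)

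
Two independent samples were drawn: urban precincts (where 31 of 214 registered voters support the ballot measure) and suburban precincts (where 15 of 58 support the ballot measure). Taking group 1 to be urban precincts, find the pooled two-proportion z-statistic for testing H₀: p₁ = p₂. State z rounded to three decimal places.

p̂₁ = 31/214 = 0.14486, p̂₂ = 15/58 = 0.25862.
Pooled p̂ = (31+15)/(214+58) = 46/272 = 0.16912.
SE = √[p̂(1−p̂)(1/n₁+1/n₂)] = √[0.16912·0.83088·(1/214+1/58)] ≈ 0.055492.
z = -0.11376/0.055492 = -2.050.

z = -2.050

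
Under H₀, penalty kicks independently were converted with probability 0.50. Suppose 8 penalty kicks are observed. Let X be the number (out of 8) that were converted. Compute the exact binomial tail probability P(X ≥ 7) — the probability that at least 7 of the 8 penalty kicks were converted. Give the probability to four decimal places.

P = 0.0352

X is binomial with n = 8 and p = 0.50.
P(X ≥ 7) = C(8,7)·0.50^7·0.50^1 + C(8,8)·0.50^8·0.50^0.
= 0.031250 + 0.003906 = 0.0352.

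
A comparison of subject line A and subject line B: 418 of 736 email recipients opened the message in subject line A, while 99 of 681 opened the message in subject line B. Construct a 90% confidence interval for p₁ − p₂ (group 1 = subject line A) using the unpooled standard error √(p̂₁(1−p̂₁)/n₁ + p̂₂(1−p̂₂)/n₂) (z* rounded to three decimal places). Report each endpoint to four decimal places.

p̂₁ = 418/736 = 0.56793, p̂₂ = 99/681 = 0.14537; p̂₁ − p̂₂ = 0.42256.
SE = √(0.000333403 + 0.000182439) = √0.000515842 = 0.022712.
z* = 1.645 at the 90% level. Margin of error = 0.03736.
Interval: 0.42256 ± 0.03736 → (0.3852, 0.4599).

(0.3852, 0.4599)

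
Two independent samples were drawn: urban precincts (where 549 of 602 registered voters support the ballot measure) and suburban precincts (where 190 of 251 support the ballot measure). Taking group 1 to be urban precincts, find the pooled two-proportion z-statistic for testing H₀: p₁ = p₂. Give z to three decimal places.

z = 6.062

Sample proportions: p̂₁ = 549/602 = 0.91196 and p̂₂ = 190/251 = 0.75697.
Pooled p̂ = (549+190)/(602+251) = 739/853 = 0.86635.
Pooled SE = √[0.1157847·0.00564519] ≈ 0.025566.
z = 0.15499/0.025566 = 6.062.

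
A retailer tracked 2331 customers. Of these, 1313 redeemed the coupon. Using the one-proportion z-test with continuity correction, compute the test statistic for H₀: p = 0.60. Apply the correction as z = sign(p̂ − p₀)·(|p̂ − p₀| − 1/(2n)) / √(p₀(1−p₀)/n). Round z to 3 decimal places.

z = -3.598

The sample proportion is 1313/2331 = 0.56328. p̂ − p₀ = -0.036722.
1/(2n) = 0.000215.
Corrected numerator: |-0.036722| − 0.000215 = 0.036507.
Null standard error: √(0.60·0.40/2331) = √0.000102960 = 0.010147.
z = (−)0.036507/0.010147 = -3.598.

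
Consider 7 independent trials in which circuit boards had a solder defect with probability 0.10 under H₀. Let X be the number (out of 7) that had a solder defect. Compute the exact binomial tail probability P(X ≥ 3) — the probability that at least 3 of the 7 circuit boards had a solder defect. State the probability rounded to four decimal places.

P = 0.0257

X ~ Binomial(n=7, p=0.10).
P(X ≥ 3) = Σ_{j=3}^{7} C(7,j)·0.10^j·0.90^{7−j}.
= 0.022964 + 0.002552 + 0.000170 + 0.000006 + 0.000000 = 0.0257.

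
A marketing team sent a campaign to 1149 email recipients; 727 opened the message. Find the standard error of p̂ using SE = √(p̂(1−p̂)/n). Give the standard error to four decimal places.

SE = 0.0142

The sample proportion is 727/1149 = 0.63272.
p̂(1−p̂) = 0.63272·0.36728 = 0.232385.
Dividing by n and taking the root: √0.000202250 = 0.0142.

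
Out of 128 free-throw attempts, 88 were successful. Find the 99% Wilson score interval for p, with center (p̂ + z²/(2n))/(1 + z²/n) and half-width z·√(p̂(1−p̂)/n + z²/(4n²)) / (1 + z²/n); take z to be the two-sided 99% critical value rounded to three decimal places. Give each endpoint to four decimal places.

p̂ = 88/128 = 0.68750; z = 2.576, so z² = 6.635776.
Denominator 1 + z²/n = 1 + 6.635776/128 = 1.051842.
Center = (0.68750 + 0.025921)/1.051842 = 0.67826.
Radicand: p̂(1−p̂)/n + z²/(4n²) = 0.001678467 + 0.000101254 = 0.001779721.
Half-width = z·√(radicand)/denom = 2.576·0.042187/1.051842 = 0.10332.
So the interval runs from 0.5749 to 0.7816.

(0.5749, 0.7816)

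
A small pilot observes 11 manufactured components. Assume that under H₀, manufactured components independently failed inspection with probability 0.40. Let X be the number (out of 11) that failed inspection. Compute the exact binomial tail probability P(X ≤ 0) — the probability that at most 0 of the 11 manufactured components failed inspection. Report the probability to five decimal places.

X ~ Binomial(n=11, p=0.40).
P(X ≤ 0) = C(11,0)·0.40^0·0.60^11.
= 0.003628 = 0.00363.

P = 0.00363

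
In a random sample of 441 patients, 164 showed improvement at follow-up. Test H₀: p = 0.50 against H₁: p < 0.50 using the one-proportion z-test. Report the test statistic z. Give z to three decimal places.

z = -5.381

Sample proportion p̂ = 164/441 = 0.37188.
Under H₀, SE = √(p₀(1−p₀)/n) = √(0.50·0.50/441) = √0.000566893 = 0.023810.
Test statistic: z = -0.12812/0.023810 = -5.381.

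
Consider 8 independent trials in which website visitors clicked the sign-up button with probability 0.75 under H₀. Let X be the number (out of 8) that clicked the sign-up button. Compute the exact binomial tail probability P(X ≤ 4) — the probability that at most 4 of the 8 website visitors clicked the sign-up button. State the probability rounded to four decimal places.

X ~ Binomial(n=8, p=0.75).
P(X ≤ 4) = Σ_{j=0}^{4} C(8,j)·0.75^j·0.25^{8−j}.
= 0.000015 + 0.000366 + 0.003845 + 0.023071 + 0.086517 = 0.1138.

P = 0.1138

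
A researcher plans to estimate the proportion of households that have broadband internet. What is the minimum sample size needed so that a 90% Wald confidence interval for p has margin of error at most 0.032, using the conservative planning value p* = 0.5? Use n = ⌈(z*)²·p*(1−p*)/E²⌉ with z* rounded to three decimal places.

The 90% critical value is z* = 1.645.
p*(1−p*) = 0.50·0.50 = 0.2500.
Required n before rounding: 2.706025 × 0.2500 / 0.032² = 660.651.
⌈660.651⌉ = 661.

n = 661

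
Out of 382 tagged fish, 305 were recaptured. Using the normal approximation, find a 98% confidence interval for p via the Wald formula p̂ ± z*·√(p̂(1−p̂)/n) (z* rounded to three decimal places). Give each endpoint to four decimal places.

With x = 305 successes in n = 382, p̂ = 0.79843.
SE(p̂) = √(0.79843·0.20157/382) = 0.020526.
z* = 2.326 at the 98% level.
Margin = 2.326·0.020526 = 0.04774.
CI: 0.79843 ± 0.04774 = (0.7507, 0.8462).

(0.7507, 0.8462)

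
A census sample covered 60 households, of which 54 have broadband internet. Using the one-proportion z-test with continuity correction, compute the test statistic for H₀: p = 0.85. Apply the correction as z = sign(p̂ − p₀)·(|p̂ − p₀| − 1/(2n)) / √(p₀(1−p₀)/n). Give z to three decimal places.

p̂ = 54/60 = 0.90000. p̂ − p₀ = 0.050000.
1/(2n) = 0.008333.
Corrected numerator: |0.050000| − 0.008333 = 0.041667.
SE₀ = √(0.85·0.15/60) = 0.046098.
z = (+)0.041667/0.046098 = 0.904.

z = 0.904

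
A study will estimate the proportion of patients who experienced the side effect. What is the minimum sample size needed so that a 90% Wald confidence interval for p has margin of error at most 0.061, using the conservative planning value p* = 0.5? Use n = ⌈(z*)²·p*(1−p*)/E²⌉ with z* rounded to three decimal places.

n = 182

The 90% critical value is z* = 1.645.
p*(1−p*) = 0.50·0.50 = 0.2500.
(z*)²·p*(1−p*)/E² = 2.706025·0.2500/0.003721 = 181.808.
Rounding up, n = 182.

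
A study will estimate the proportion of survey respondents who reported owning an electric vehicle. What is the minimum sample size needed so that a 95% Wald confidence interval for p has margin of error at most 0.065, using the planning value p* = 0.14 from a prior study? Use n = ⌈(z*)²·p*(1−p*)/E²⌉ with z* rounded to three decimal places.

The 95% critical value is z* = 1.960.
p*(1−p*) = 0.1204.
Required n before rounding: 3.841600 × 0.1204 / 0.065² = 109.474.
Rounding up, n = 110.

n = 110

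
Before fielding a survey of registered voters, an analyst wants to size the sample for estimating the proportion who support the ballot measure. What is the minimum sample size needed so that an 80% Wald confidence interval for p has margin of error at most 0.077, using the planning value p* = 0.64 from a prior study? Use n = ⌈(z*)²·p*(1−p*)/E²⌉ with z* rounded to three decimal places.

For 80% confidence, z* = 1.282.
p*(1−p*) = 0.2304.
Required n before rounding: 1.643524 × 0.2304 / 0.077² = 63.867.
⌈63.867⌉ = 64.

n = 64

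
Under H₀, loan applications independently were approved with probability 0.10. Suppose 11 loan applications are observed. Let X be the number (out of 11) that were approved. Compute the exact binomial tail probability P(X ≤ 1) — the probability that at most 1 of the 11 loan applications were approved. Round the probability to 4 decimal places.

P = 0.6974

X ~ Binomial(n=11, p=0.10).
P(X ≤ 1) = C(11,0)·0.10^0·0.90^11 + C(11,1)·0.10^1·0.90^10.
= 0.313811 + 0.383546 = 0.6974.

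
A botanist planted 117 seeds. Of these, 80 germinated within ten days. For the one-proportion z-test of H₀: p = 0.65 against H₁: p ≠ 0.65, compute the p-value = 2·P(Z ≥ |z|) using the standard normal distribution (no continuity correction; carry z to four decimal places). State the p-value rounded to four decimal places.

Sample proportion p̂ = 80/117 = 0.68376.
Null standard error: √(0.65·0.35/117) = √0.001944444 = 0.044096.
z = (p̂ − p₀)/SE = (80/117 − 0.65)/0.044096 ≈ 0.7656.
p-value = 2·P(Z ≥ |z|) with z = 0.7656 → 0.4439.

p-value = 0.4439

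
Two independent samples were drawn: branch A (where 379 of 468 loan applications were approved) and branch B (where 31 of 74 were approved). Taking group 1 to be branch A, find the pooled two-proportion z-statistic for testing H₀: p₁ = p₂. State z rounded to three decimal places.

Sample proportions: p̂₁ = 379/468 = 0.80983 and p̂₂ = 31/74 = 0.41892.
Pooled p̂ = (379+31)/(468+74) = 410/542 = 0.75646.
SE = √[p̂(1−p̂)(1/n₁+1/n₂)] = √[0.75646·0.24354·(1/468+1/74)] ≈ 0.053696.
z = (p̂₁ − p̂₂)/SE = (0.80983 − 0.41892)/0.053696 = 0.39091/0.053696 = 7.280.

z = 7.280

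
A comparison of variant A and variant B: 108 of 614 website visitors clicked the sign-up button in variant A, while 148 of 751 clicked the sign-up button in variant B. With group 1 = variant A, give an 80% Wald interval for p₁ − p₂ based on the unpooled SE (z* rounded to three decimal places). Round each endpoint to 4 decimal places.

(-0.0483, 0.0059)

p̂₁ = 108/614 = 0.17590, p̂₂ = 148/751 = 0.19707; p̂₁ − p̂₂ = -0.02117.
Unpooled SE = √(p̂₁(1−p̂₁)/n₁ + p̂₂(1−p̂₂)/n₂) = √(0.000236085 + 0.000210697) = 0.021137.
z* = 1.282 at the 80% level. Margin = 1.282·0.021137 = 0.02710.
Interval: -0.02117 ± 0.02710 → (-0.0483, 0.0059).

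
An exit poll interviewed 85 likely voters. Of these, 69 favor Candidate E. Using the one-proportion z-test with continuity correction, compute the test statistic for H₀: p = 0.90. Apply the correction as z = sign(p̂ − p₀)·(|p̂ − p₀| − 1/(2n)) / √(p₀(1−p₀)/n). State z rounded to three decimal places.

With x = 69 successes in n = 85, p̂ = 0.81176. p̂ − p₀ = -0.088235.
Continuity correction 1/(2n) = 1/170 = 0.005882.
Corrected numerator: |-0.088235| − 0.005882 = 0.082353.
SE₀ = √(0.90·0.10/85) = 0.032540.
z = (−)0.082353/0.032540 = -2.531.

z = -2.531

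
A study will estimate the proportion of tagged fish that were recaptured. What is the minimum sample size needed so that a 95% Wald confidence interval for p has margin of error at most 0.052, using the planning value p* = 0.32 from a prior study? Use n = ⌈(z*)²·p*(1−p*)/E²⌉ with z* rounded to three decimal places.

n = 310

The 95% critical value is z* = 1.960.
p*(1−p*) = 0.32·0.68 = 0.2176.
Required n before rounding: 3.841600 × 0.2176 / 0.052² = 309.147.
Rounding up, n = 310.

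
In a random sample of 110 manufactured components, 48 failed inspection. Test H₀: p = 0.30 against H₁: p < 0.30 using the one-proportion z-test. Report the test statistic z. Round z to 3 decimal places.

The sample proportion is 48/110 = 0.43636.
Null standard error: √(0.30·0.70/110) = √0.001909091 = 0.043693.
z = (p̂ − p₀)/SE = (0.43636 − 0.30)/0.043693 = 3.121.

z = 3.121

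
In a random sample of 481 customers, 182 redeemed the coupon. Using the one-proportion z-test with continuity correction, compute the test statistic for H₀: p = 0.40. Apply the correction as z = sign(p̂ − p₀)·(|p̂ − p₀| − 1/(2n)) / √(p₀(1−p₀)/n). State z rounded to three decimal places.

z = -0.921

The sample proportion is 182/481 = 0.37838. p̂ − p₀ = -0.021622.
Continuity correction 1/(2n) = 1/962 = 0.001040.
Corrected numerator: |-0.021622| − 0.001040 = 0.020582.
Under H₀, SE = √(p₀(1−p₀)/n) = √(0.40·0.60/481) = √0.000498960 = 0.022337.
z = (−)0.020582/0.022337 = -0.921.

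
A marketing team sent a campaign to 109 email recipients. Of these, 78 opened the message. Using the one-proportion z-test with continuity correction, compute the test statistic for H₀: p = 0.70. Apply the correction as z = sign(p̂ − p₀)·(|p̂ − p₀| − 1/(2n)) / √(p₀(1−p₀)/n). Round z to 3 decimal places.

z = 0.251

Sample proportion p̂ = 78/109 = 0.71560. p̂ − p₀ = 0.015596.
Continuity correction 1/(2n) = 1/218 = 0.004587.
Corrected numerator: |0.015596| − 0.004587 = 0.011009.
Under H₀, SE = √(p₀(1−p₀)/n) = √(0.70·0.30/109) = √0.001926606 = 0.043893.
z = +0.011009/0.043893 = 0.251.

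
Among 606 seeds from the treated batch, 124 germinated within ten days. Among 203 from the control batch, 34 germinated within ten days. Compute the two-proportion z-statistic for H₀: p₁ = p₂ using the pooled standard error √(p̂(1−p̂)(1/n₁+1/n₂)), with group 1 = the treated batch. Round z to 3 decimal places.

p̂₁ = 124/606 = 0.20462, p̂₂ = 34/203 = 0.16749.
Pooling: p̂ = 158/809 = 0.19530.
SE = √[p̂(1−p̂)(1/n₁+1/n₂)] = √[0.19530·0.80470·(1/606+1/203)] ≈ 0.032148.
z = (p̂₁ − p̂₂)/SE = (0.20462 − 0.16749)/0.032148 = 0.03713/0.032148 = 1.155.

z = 1.155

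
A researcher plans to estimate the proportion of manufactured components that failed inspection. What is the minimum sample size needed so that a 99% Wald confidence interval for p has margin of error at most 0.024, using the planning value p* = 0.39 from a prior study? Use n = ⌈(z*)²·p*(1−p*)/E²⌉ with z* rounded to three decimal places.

For 99% confidence, z* = 2.576.
p*(1−p*) = 0.39·0.61 = 0.2379.
Required n before rounding: 6.635776 × 0.2379 / 0.024² = 2740.714.
Rounding up, n = 2741.

n = 2741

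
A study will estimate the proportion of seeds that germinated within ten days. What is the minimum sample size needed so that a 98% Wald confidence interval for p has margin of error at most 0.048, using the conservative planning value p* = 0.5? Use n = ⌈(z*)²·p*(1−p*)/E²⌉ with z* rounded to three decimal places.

The 98% critical value is z* = 2.326.
p*(1−p*) = 0.50·0.50 = 0.2500.
Required n before rounding: 5.410276 × 0.2500 / 0.048² = 587.053.
Rounding up, n = 588.

n = 588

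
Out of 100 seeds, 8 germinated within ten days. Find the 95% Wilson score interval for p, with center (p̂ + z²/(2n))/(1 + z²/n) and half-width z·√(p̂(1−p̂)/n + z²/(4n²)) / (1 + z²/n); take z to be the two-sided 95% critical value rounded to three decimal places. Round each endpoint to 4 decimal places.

p̂ = 8/100 = 0.08000; z = 1.960, so z² = 3.841600.
1 + z²/n = 1.038416.
Adjusted center: (0.08000 + z²/(2n))/1.038416 = 0.09554.
Radicand: p̂(1−p̂)/n + z²/(4n²) = 0.000736000 + 0.000096040 = 0.000832040.
Half-width = z·√(radicand)/denom = 1.960·0.028845/1.038416 = 0.05444.
So the interval runs from 0.0411 to 0.1500.

(0.0411, 0.1500)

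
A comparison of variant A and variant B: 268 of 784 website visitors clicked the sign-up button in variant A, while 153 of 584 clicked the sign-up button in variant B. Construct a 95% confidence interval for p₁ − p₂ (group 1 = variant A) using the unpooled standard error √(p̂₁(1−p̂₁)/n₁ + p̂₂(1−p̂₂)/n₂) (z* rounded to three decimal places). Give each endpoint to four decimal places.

(0.0311, 0.1286)

p̂₁ = 0.34184, p̂₂ = 0.26199, so the observed difference is 0.07985.
Unpooled SE = √(p̂₁(1−p̂₁)/n₁ + p̂₂(1−p̂₂)/n₂) = √(0.000286970 + 0.000331078) = 0.024861.
For 95% confidence, z* = 1.960. Margin = 1.960·0.024861 = 0.04873.
CI: 0.07985 ± 0.04873 = (0.0311, 0.1286).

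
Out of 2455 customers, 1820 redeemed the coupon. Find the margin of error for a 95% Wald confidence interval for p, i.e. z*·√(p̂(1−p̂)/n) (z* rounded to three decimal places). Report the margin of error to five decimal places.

The sample proportion is 1820/2455 = 0.74134.
SE = √(p̂(1−p̂)/n) = √(0.191753/2455) = 0.008838.
The 95% critical value is z* = 1.960.
So ME = 0.01732.

ME = 0.01732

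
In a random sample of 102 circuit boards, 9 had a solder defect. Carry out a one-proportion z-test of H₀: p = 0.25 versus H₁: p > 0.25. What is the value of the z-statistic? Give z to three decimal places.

z = -3.773

The sample proportion is 9/102 = 0.08824.
Under H₀, SE = √(p₀(1−p₀)/n) = √(0.25·0.75/102) = √0.001838235 = 0.042875.
z = (p̂ − p₀)/SE = (0.08824 − 0.25)/0.042875 = -3.773.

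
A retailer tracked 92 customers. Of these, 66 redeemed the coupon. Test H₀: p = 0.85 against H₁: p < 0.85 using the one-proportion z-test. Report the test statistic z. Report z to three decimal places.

p̂ = 66/92 = 0.71739.
Null standard error: √(0.85·0.15/92) = √0.001385870 = 0.037227.
z = (0.71739 − 0.85)/0.037227 = -0.13261/0.037227 = -3.562.

z = -3.562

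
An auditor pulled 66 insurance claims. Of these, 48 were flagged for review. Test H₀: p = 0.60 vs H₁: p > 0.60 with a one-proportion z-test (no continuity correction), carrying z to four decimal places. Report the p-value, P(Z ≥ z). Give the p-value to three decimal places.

The sample proportion is 48/66 = 0.72727.
SE₀ = √(0.60·0.40/66) = 0.060302.
Test statistic (full precision, shown to 4 dp): z = (48/66 − 0.60)/SE₀ ≈ 2.1106.
p-value = P(Z ≥ z) with z = 2.1106 → 0.017.

p-value = 0.017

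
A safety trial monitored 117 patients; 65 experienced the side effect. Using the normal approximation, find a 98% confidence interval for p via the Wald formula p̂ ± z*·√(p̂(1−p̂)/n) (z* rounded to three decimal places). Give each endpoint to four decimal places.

(0.4487, 0.6624)

p̂ = 65/117 = 0.55556.
SE = √(p̂(1−p̂)/n) = √(0.246914/117) = 0.045939.
For 98% confidence, z* = 2.326.
Margin = 2.326·0.045939 = 0.10685.
Interval: 0.55556 ± 0.10685 → (0.4487, 0.6624).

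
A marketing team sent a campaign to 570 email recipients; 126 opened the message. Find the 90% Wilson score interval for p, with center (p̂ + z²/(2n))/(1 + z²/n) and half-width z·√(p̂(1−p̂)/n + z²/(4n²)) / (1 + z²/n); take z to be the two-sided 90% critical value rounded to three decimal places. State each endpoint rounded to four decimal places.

(0.1938, 0.2509)

Here p̂ = 126/570 = 0.22105 and z = 1.645 (z² = 2.706025).
Denominator 1 + z²/n = 1 + 2.706025/570 = 1.004747.
Center = (0.22105 + 0.002374)/1.004747 = 0.22237.
Radicand: p̂(1−p̂)/n + z²/(4n²) = 0.000302085 + 0.000002082 = 0.000304167.
Half-width = z·√(radicand)/denom = 1.645·0.017440/1.004747 = 0.02855.
CI: 0.22237 ± 0.02855 = (0.1938, 0.2509).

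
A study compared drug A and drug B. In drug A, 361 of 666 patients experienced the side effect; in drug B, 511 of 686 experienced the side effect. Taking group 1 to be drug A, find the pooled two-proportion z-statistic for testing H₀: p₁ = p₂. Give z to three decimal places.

Sample proportions: p̂₁ = 361/666 = 0.54204 and p̂₂ = 511/686 = 0.74490.
Pooled p̂ = (361+511)/(666+686) = 872/1352 = 0.64497.
Pooled SE = √[0.2289836·0.00295923] ≈ 0.026031.
z = (p̂₁ − p̂₂)/SE = (0.54204 − 0.74490)/0.026031 = -0.20286/0.026031 = -7.793.

z = -7.793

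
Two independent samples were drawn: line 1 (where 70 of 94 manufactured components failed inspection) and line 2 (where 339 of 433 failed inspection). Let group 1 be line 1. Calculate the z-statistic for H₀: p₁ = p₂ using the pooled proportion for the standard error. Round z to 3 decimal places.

z = -0.806

p̂₁ = 70/94 = 0.74468, p̂₂ = 339/433 = 0.78291.
Pooling: p̂ = 409/527 = 0.77609.
SE = √[p̂(1−p̂)(1/n₁+1/n₂)] = √[0.77609·0.22391·(1/94+1/433)] ≈ 0.047434.
z = (p̂₁ − p̂₂)/SE = (0.74468 − 0.78291)/0.047434 = -0.03823/0.047434 = -0.806.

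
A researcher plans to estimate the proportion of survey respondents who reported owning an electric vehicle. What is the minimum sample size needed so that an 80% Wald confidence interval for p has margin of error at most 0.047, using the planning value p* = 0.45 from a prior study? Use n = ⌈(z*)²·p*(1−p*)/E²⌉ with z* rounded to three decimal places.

For 80% confidence, z* = 1.282.
p*(1−p*) = 0.45·0.55 = 0.2475.
(z*)²·p*(1−p*)/E² = 1.643524·0.2475/0.002209 = 184.143.
⌈184.143⌉ = 185.

n = 185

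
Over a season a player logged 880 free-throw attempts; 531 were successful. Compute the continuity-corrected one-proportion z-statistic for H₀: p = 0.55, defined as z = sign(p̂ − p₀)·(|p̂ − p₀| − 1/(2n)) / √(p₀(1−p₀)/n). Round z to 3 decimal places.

The sample proportion is 531/880 = 0.60341. p̂ − p₀ = 0.053409.
1/(2n) = 0.000568.
Corrected numerator: |0.053409| − 0.000568 = 0.052841.
Under H₀, SE = √(p₀(1−p₀)/n) = √(0.55·0.45/880) = √0.000281250 = 0.016771.
z = +0.052841/0.016771 = 3.151.

z = 3.151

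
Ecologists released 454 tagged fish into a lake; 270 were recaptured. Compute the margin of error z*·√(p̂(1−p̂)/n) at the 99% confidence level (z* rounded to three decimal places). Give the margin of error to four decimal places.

Sample proportion p̂ = 270/454 = 0.59471.
SE(p̂) = √(0.59471·0.40529/454) = 0.023041.
z* = 2.576 at the 99% level.
ME = 2.576·0.023041 = 0.0594.

ME = 0.0594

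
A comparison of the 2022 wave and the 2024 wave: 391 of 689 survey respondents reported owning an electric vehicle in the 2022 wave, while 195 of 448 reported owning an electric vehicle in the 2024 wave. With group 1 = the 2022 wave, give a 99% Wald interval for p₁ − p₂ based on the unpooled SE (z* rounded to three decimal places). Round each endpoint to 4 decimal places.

p̂₁ = 391/689 = 0.56749, p̂₂ = 195/448 = 0.43527; p̂₁ − p̂₂ = 0.13222.
SE = √(0.000356234 + 0.000548682) = √0.000904916 = 0.030082.
For 99% confidence, z* = 2.576. Margin of error = 0.07749.
Interval: 0.13222 ± 0.07749 → (0.0547, 0.2097).

(0.0547, 0.2097)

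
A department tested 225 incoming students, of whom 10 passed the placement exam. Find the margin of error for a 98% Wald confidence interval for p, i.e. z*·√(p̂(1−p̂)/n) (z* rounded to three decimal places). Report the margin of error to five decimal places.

With x = 10 successes in n = 225, p̂ = 0.04444.
SE(p̂) = √(0.04444·0.95556/225) = 0.013739.
z* = 2.326 at the 98% level.
Margin of error = z*·SE = 2.326 × 0.013739 = 0.03196.

ME = 0.03196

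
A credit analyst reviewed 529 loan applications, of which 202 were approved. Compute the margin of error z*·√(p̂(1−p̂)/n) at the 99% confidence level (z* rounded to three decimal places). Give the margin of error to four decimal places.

ME = 0.0544

Sample proportion p̂ = 202/529 = 0.38185.
SE = √(p̂(1−p̂)/n) = √(0.236041/529) = 0.021124.
z* = 2.576 at the 99% level.
So ME = 0.0544.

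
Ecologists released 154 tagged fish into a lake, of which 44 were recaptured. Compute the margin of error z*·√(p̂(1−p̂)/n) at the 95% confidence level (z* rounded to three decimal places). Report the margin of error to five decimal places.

With x = 44 successes in n = 154, p̂ = 0.28571.
SE(p̂) = √(0.28571·0.71429/154) = 0.036403.
z* = 1.960 at the 95% level.
So ME = 0.07135.

ME = 0.07135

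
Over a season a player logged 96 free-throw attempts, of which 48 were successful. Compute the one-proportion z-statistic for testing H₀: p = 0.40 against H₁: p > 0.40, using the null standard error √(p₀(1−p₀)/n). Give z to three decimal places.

z = 2.000

Sample proportion p̂ = 48/96 = 0.50000.
SE₀ = √(0.40·0.60/96) = 0.050000.
z = (p̂ − p₀)/SE = (0.50000 − 0.40)/0.050000 = 2.000.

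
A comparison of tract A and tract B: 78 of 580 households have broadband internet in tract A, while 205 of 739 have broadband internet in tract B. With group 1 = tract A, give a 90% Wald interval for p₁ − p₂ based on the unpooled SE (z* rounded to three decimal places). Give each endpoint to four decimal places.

p̂₁ = 78/580 = 0.13448, p̂₂ = 205/739 = 0.27740; p̂₁ − p̂₂ = -0.14292.
Unpooled SE = √(p̂₁(1−p̂₁)/n₁ + p̂₂(1−p̂₂)/n₂) = √(0.000200685 + 0.000271245) = 0.021724.
The 90% critical value is z* = 1.645. Margin of error = 0.03574.
CI: -0.14292 ± 0.03574 = (-0.1787, -0.1072).

(-0.1787, -0.1072)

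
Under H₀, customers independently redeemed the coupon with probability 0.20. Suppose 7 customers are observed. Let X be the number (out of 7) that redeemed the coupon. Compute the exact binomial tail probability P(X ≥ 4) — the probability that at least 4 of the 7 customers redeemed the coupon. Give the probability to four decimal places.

P = 0.0333

X ~ Binomial(n=7, p=0.20).
P(X ≥ 4) = C(7,4)·0.20^4·0.80^3 + C(7,5)·0.20^5·0.80^2 + C(7,6)·0.20^6·0.80^1 + C(7,7)·0.20^7·0.80^0.
= 0.028672 + 0.004301 + 0.000358 + 0.000013 = 0.0333.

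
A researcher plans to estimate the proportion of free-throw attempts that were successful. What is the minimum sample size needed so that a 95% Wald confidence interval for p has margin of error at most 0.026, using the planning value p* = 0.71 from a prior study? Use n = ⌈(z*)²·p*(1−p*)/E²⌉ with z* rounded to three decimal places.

The 95% critical value is z* = 1.960.
p*(1−p*) = 0.71·0.29 = 0.2059.
(z*)²·p*(1−p*)/E² = 3.841600·0.2059/0.000676 = 1170.097.
⌈1170.097⌉ = 1171.

n = 1171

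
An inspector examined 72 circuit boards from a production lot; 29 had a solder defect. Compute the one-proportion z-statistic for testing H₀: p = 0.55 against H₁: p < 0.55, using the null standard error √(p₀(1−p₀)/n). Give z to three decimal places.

z = -2.511

p̂ = 29/72 = 0.40278.
Null standard error: √(0.55·0.45/72) = √0.003437500 = 0.058630.
z = (p̂ − p₀)/SE = (0.40278 − 0.55)/0.058630 = -2.511.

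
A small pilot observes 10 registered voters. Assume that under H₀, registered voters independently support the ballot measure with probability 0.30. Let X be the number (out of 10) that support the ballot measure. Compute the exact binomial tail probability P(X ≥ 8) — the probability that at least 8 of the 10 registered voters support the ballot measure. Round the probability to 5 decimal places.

X ~ Binomial(n=10, p=0.30).
P(X ≥ 8) = C(10,8)·0.30^8·0.70^2 + C(10,9)·0.30^9·0.70^1 + C(10,10)·0.30^10·0.70^0.
= 0.001447 + 0.000138 + 0.000006 = 0.00159.

P = 0.00159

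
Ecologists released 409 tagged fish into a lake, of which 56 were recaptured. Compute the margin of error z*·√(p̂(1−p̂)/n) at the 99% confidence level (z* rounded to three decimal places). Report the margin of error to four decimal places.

ME = 0.0438

With x = 56 successes in n = 409, p̂ = 0.13692.
SE = √(p̂(1−p̂)/n) = √(0.118172/409) = 0.016998.
The 99% critical value is z* = 2.576.
ME = 2.576·0.016998 = 0.0438.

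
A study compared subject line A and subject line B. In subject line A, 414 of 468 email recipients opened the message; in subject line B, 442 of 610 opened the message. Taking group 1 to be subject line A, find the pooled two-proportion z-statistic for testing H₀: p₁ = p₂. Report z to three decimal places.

z = 6.440

p̂₁ = 414/468 = 0.88462, p̂₂ = 442/610 = 0.72459.
Pooled p̂ = (414+442)/(468+610) = 856/1078 = 0.79406.
Pooled SE = √[0.1635269·0.00377610] ≈ 0.024849.
z = (p̂₁ − p̂₂)/SE = (0.88462 − 0.72459)/0.024849 = 0.16003/0.024849 = 6.440.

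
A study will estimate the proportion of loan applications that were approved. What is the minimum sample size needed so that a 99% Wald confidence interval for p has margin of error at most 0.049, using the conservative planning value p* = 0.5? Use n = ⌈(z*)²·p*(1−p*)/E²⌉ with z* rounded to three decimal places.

For 99% confidence, z* = 2.576.
p*(1−p*) = 0.50·0.50 = 0.2500.
Required n before rounding: 6.635776 × 0.2500 / 0.049² = 690.939.
⌈690.939⌉ = 691.

n = 691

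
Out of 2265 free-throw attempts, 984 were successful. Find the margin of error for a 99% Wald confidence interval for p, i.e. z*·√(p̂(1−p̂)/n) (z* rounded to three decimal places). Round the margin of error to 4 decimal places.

With x = 984 successes in n = 2265, p̂ = 0.43444.
SE = √(p̂(1−p̂)/n) = √(0.245702/2265) = 0.010415.
For 99% confidence, z* = 2.576.
So ME = 0.0268.

ME = 0.0268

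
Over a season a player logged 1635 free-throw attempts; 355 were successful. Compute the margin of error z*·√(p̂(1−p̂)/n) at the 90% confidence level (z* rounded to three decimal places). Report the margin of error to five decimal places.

ME = 0.01677

With x = 355 successes in n = 1635, p̂ = 0.21713.
Standard error of p̂: √(0.169982/1635) = √0.000103964 = 0.010196.
The 90% critical value is z* = 1.645.
ME = 1.645·0.010196 = 0.01677.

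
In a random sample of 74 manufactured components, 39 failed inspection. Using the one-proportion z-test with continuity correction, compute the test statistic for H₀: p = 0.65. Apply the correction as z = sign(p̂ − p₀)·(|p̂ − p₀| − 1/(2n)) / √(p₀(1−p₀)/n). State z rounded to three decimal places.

z = -2.096

With x = 39 successes in n = 74, p̂ = 0.52703. p̂ − p₀ = -0.122973.
Continuity correction 1/(2n) = 1/148 = 0.006757.
Corrected numerator: |-0.122973| − 0.006757 = 0.116216.
SE₀ = √(0.65·0.35/74) = 0.055447.
z = (−)0.116216/0.055447 = -2.096.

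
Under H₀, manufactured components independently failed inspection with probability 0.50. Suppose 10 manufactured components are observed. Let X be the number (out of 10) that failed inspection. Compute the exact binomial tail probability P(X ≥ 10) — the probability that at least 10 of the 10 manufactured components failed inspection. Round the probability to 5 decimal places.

X is binomial with n = 10 and p = 0.50.
P(X ≥ 10) = C(10,10)·0.50^10·0.50^0.
= 0.000977 = 0.00098.

P = 0.00098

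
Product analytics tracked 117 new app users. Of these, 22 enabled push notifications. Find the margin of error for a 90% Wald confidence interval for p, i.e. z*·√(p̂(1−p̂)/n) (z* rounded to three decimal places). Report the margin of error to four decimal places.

ME = 0.0594

With x = 22 successes in n = 117, p̂ = 0.18803.
Standard error of p̂: √(0.152677/117) = √0.001304934 = 0.036124.
z* = 1.645 at the 90% level.
ME = 1.645·0.036124 = 0.0594.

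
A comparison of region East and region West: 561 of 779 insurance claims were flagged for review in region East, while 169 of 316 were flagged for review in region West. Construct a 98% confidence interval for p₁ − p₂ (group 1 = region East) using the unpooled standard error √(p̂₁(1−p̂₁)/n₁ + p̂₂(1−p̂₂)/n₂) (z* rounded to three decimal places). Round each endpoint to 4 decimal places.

p̂₁ = 561/779 = 0.72015, p̂₂ = 169/316 = 0.53481; p̂₁ − p̂₂ = 0.18534.
SE = √(0.000258706 + 0.000787305) = √0.001046011 = 0.032342.
The 98% critical value is z* = 2.326. Margin of error = 0.07523.
Interval: 0.18534 ± 0.07523 → (0.1101, 0.2606).

(0.1101, 0.2606)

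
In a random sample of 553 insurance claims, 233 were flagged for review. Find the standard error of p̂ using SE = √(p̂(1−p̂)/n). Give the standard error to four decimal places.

The sample proportion is 233/553 = 0.42134.
p̂(1−p̂) = 0.243813.
SE = √(0.243813/553) = √0.000440892 = 0.0210.

SE = 0.0210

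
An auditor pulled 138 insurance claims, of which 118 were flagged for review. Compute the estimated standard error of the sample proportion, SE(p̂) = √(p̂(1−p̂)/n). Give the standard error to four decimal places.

p̂ = 118/138 = 0.85507.
p̂(1−p̂) = 0.123925.
Dividing by n and taking the root: √0.000898007 = 0.0300.

SE = 0.0300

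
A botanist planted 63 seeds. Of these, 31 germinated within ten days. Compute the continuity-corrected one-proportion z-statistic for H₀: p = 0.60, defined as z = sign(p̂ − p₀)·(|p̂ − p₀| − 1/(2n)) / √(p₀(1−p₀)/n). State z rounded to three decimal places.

z = -1.620

With x = 31 successes in n = 63, p̂ = 0.49206. p̂ − p₀ = -0.107937.
Continuity correction 1/(2n) = 1/126 = 0.007937.
Corrected numerator: |-0.107937| − 0.007937 = 0.100000.
SE₀ = √(0.60·0.40/63) = 0.061721.
z = (−)0.100000/0.061721 = -1.620.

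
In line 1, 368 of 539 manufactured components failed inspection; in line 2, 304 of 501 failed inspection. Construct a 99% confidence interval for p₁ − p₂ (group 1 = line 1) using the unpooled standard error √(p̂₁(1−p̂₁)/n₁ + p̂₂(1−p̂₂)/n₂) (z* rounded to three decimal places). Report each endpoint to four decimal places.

(-0.0004, 0.1523)

p̂₁ = 368/539 = 0.68275, p̂₂ = 304/501 = 0.60679; p̂₁ − p̂₂ = 0.07596.
Unpooled SE = √(p̂₁(1−p̂₁)/n₁ + p̂₂(1−p̂₂)/n₂) = √(0.000401863 + 0.000476241) = 0.029633.
The 99% critical value is z* = 2.576. Margin of error = 0.07633.
CI: 0.07596 ± 0.07633 = (-0.0004, 0.1523).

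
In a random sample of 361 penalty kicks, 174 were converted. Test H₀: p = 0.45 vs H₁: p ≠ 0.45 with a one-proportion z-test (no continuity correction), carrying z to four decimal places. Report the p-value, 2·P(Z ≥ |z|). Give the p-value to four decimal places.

p̂ = 174/361 = 0.48199.
Under H₀, SE = √(p₀(1−p₀)/n) = √(0.45·0.55/361) = √0.000685596 = 0.026184.
Test statistic (full precision, shown to 4 dp): z = (174/361 − 0.45)/SE₀ ≈ 1.2219.
From the standard normal, 2·P(Z ≥ |z|) = 0.2217.

p-value = 0.2217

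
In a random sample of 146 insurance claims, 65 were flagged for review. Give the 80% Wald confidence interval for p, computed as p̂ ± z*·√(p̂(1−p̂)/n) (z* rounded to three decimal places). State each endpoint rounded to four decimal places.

(0.3925, 0.4979)

The sample proportion is 65/146 = 0.44521.
SE = √(p̂(1−p̂)/n) = √(0.246998/146) = 0.041131.
z* = 1.282 at the 80% level.
Margin = 1.282·0.041131 = 0.05273.
So the interval runs from 0.3925 to 0.4979.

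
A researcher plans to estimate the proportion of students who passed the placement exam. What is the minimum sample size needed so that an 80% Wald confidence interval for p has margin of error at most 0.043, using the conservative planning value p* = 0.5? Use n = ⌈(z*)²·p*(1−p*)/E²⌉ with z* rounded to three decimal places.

n = 223

For 80% confidence, z* = 1.282.
p*(1−p*) = 0.2500.
Required n before rounding: 1.643524 × 0.2500 / 0.043² = 222.218.
⌈222.218⌉ = 223.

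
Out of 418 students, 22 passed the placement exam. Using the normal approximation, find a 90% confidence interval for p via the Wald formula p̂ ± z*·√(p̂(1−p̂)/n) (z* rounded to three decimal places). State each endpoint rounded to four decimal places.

The sample proportion is 22/418 = 0.05263.
SE = √(p̂(1−p̂)/n) = √(0.049861/418) = 0.010922.
For 90% confidence, z* = 1.645.
Margin of error: 1.645 × 0.010922 = 0.01797.
So the interval runs from 0.0347 to 0.0706.

(0.0347, 0.0706)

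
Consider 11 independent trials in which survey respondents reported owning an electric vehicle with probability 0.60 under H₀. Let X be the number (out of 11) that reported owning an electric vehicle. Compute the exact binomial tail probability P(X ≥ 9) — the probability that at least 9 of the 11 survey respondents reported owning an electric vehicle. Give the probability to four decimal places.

P = 0.1189

X is binomial with n = 11 and p = 0.60.
P(X ≥ 9) = C(11,9)·0.60^9·0.40^2 + C(11,10)·0.60^10·0.40^1 + C(11,11)·0.60^11·0.40^0.
= 0.088684 + 0.026605 + 0.003628 = 0.1189.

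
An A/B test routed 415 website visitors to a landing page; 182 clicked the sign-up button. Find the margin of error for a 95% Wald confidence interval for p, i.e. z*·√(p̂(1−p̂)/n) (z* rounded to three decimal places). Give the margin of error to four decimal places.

The sample proportion is 182/415 = 0.43855.
SE(p̂) = √(0.43855·0.56145/415) = 0.024358.
The 95% critical value is z* = 1.960.
Margin of error = z*·SE = 1.960 × 0.024358 = 0.0477.

ME = 0.0477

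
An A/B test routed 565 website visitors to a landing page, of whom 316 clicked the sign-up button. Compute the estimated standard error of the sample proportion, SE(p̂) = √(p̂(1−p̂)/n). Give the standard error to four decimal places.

The sample proportion is 316/565 = 0.55929.
p̂(1−p̂) = 0.246485.
Dividing by n and taking the root: √0.000436257 = 0.0209.

SE = 0.0209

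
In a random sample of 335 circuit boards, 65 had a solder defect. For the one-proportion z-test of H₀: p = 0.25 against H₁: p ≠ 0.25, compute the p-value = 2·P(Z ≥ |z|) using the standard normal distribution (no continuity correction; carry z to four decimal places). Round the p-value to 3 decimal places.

With x = 65 successes in n = 335, p̂ = 0.19403.
Under H₀, SE = √(p₀(1−p₀)/n) = √(0.25·0.75/335) = √0.000559701 = 0.023658.
z = (p̂ − p₀)/SE = (65/335 − 0.25)/0.023658 ≈ -2.3658.
p-value = 2·P(Z ≥ |z|) with z = -2.3658 → 0.018.

p-value = 0.018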